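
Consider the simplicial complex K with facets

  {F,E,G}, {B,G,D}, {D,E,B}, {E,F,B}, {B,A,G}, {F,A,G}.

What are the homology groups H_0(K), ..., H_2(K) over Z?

Fix the vertex order A < B < D < E < F < G and write every simplex with vertices in increasing order. Then dim K = 2 and the simplices of K are:

  0-simplices (6): A, B, D, E, F, G
  1-simplices (12): AB, AF, AG, BD, BE, BF, BG, DE, DG, EF, EG, FG
  2-simplices (6): ABG, AFG, BDE, BDG, BEF, EFG

so the chain groups are C_0 ≅ Z^6, C_1 ≅ Z^12, C_2 ≅ Z^6.

Boundary ∂_1: C_1 → C_0 sends each edge [p,q] (with p < q) to q − p. For instance
  ∂BG = G − B.
As a 6×12 matrix over Z this has rank 5, with invariant factors (1,1,1,1,1).

∂_2: C_2 → C_1 maps a triangle to the signed sum of its edges. For instance
  ∂BEF = EF − BF + BE,
  ∂BDG = DG − BG + BD.
This gives a 12×6 integer matrix of rank 6; reducing to Smith normal form yields diagonal entries (1,1,1,1,1,1).

Now H_k = ker ∂_k / im ∂_{k+1}, so:

  H_0: rank C_0 − rank ∂_1 = 6 − 5 = 1, and the invariant factors of ∂_1 are all 1, so H_0 = Z.
  H_1: rank ker ∂_1 − rank ∂_2 = (12 − 5) − 6 = 1, and the invariant factors of ∂_2 are all 1, so H_1 = Z.
  H_2: rank ker ∂_2 − rank ∂_3 = (6 − 6) − 0 = 0, and there is no ∂_3, so H_2 = 0.

H_0 = Z,  H_1 = Z,  H_2 = 0.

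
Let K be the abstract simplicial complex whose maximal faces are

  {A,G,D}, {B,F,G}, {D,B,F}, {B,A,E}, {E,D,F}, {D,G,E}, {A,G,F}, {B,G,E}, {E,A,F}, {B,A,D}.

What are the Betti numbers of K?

b_0 = 1, b_1 = 0, b_2 = 0.

We work with the vertex ordering A < B < D < E < F < G. The simplices of K, each written with vertices in increasing order, are:

  0-simplices (6): A, B, D, E, F, G
  1-simplices (15): AB, AD, AE, AF, AG, BD, BE, BF, BG, DE, DF, DG, EF, EG, FG
  2-simplices (10): ABD, ABE, ADG, AEF, AFG, BDF, BEG, BFG, DEF, DEG

so the chain groups are C_0 ≅ Z^6, C_1 ≅ Z^15, C_2 ≅ Z^10.

The boundary map ∂_1: C_1 → C_0 is given by ∂[p,q] = [q] − [p].
As a 6×15 matrix over Z this has rank 5, with invariant factors (1,1,1,1,1).

Boundary ∂_2: C_2 → C_1 acts by ∂[p,q,r] = [q,r] − [p,r] + [p,q]. For instance
  ∂BFG = FG − BG + BF,
  ∂BEG = EG − BG + BE.
As a 15×10 matrix over Z this has rank 10, with invariant factors (1,1,1,1,1,1,1,1,1,2).

From H_k ≅ ker(∂_k) / im(∂_{k+1}) we obtain:

  H_0: rank C_0 − rank ∂_1 = 6 − 5 = 1, and the invariant factors of ∂_1 are all 1, so H_0 = Z.
  H_1: rank ker ∂_1 − rank ∂_2 = (15 − 5) − 10 = 0, and ∂_2 has invariant factor 2 > 1, so H_1 = Z_2.
  H_2: rank ker ∂_2 − rank ∂_3 = (10 − 10) − 0 = 0, and there is no ∂_3, so H_2 = 0.

As a check, the Euler characteristic is 6 − 15 + 10 = 1, which agrees with 1 − 0 + 0 = 1.
(K is a triangulation of the real projective plane RP^2.)

Hence the Betti numbers are b_0 = 1, b_1 = 0, b_2 = 0.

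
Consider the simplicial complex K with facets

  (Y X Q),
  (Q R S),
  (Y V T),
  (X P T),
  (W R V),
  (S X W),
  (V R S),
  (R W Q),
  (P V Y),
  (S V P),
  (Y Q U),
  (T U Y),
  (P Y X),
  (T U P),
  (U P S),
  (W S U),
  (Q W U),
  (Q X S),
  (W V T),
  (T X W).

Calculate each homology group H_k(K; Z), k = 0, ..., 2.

We work with the vertex ordering P < Q < R < S < T < U < V < W < X < Y. The simplices of K, each written with vertices in increasing order, are:

  0-simplices (10): P, Q, R, S, T, U, V, W, X, Y
  1-simplices (30): PS, PT, PU, PV, PX, PY, QR, QS, QU, QW, QX, QY, RS, RV, RW, SU, SV, SW, SX, TU, TV, TW, TX, TY, UW, UY, VW, VY, WX, XY
  2-simplices (20): PSU, PSV, PTU, PTX, PVY, PXY, QRS, QRW, QSX, QUW, QUY, QXY, RSV, RVW, SUW, SWX, TUY, TVW, TVY, TWX

so the chain groups are C_0 ≅ Z^10, C_1 ≅ Z^30, C_2 ≅ Z^20.

∂_1: C_1 → C_0 is given by ∂[p,q] = [q] − [p]. For instance
  ∂PV = V − P.
This gives a 10×30 integer matrix of rank 9; reducing to Smith normal form yields diagonal entries (1,1,1,1,1,1,1,1,1).

Boundary ∂_2: C_2 → C_1 maps a triangle to the signed sum of its edges. For instance
  ∂RVW = VW − RW + RV,
  ∂PTX = TX − PX + PT.
The 30×20 boundary matrix has rank 20 and Smith normal form diag(1,1,1,1,1,1,1,1,1,1,1,1,1,1,1,1,1,1,1,2).

From H_k ≅ ker(∂_k) / im(∂_{k+1}) we obtain:

  H_0: rank C_0 − rank ∂_1 = 10 − 9 = 1, and the invariant factors of ∂_1 are all 1, so H_0 ≅ Z.
  H_1: rank ker ∂_1 − rank ∂_2 = (30 − 9) − 20 = 1, and ∂_2 has invariant factor 2 > 1, so H_1 ≅ Z ⊕ Z/2Z.
  H_2: rank ker ∂_2 − rank ∂_3 = (20 − 20) − 0 = 0, and there is no ∂_3, so H_2 ≅ 0.

H_0 = Z,  H_1 = Z ⊕ Z/2Z,  H_2 = 0.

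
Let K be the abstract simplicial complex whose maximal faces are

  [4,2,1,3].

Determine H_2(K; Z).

Take the total order 1 < 2 < 3 < 4 on the vertex set. Then K (dimension 3) consists of the simplices:

  0-simplices (4): [1], [2], [3], [4]
  1-simplices (6): [1,2], [1,3], [1,4], [2,3], [2,4], [3,4]
  2-simplices (4): [1,2,3], [1,2,4], [1,3,4], [2,3,4]
  3-simplices (1): [1,2,3,4]

so the chain groups are C_0 ≅ Z^4, C_1 ≅ Z^6, C_2 ≅ Z^4, C_3 ≅ Z^1.

Boundary ∂_1: C_1 → C_0 sends each edge [p,q] (with p < q) to q − p. For instance
  ∂[1,3] = [3] − [1].
As a 4×6 matrix over Z this has rank 3, with invariant factors (1,1,1).

The boundary map ∂_2: C_2 → C_1 sends each 2-simplex [p,q,r] to [q,r] − [p,r] + [p,q]. For instance
  ∂[1,2,4] = [2,4] − [1,4] + [1,2],
  ∂[1,2,3] = [2,3] − [1,3] + [1,2].
As a 6×4 matrix over Z this has rank 3, with invariant factors (1,1,1).

∂_3: C_3 → C_2 sends each 3-simplex σ to the alternating sum Σ_i (−1)^i (σ with its i-th vertex removed). For instance
  ∂[1,2,3,4] = [2,3,4] − [1,3,4] + [1,2,4] − [1,2,3].
As a 4×1 matrix over Z this has rank 1, with invariant factors (1).

Now H_k = ker ∂_k / im ∂_{k+1}, so:

  H_2: rank ker ∂_2 − rank ∂_3 = (4 − 3) − 1 = 0, and the invariant factors of ∂_3 are all 1, so H_2 ≅ 0.

H_2 = 0.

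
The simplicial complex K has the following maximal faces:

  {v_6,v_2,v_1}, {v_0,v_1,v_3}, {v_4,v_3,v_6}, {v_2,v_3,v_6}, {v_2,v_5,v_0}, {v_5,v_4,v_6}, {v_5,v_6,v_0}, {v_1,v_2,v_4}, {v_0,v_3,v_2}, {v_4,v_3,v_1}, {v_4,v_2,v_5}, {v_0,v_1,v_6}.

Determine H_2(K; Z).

Fix the vertex order v_0 < v_1 < v_2 < v_3 < v_4 < v_5 < v_6 and write every simplex with vertices in increasing order. Then dim K = 2 and the simplices of K are:

  0-simplices (7): [v_0], [v_1], [v_2], [v_3], [v_4], [v_5], [v_6]
  1-simplices (18): (18 of them)
  2-simplices (12): (12 of them)

Hence C_0 ≅ Z^7, C_1 ≅ Z^18, C_2 ≅ Z^12.

The boundary map ∂_1: C_1 → C_0 is given by ∂[p,q] = [q] − [p].
As a 7×18 matrix over Z this has rank 6, with invariant factors (1,1,1,1,1,1).

The boundary map ∂_2: C_2 → C_1 sends each 2-simplex [p,q,r] to [q,r] − [p,r] + [p,q]. For instance
  ∂[v_0,v_2,v_3] = [v_2,v_3] − [v_0,v_3] + [v_0,v_2],
  ∂[v_1,v_3,v_4] = [v_3,v_4] − [v_1,v_4] + [v_1,v_3].
The resulting 18×12 matrix has rank 12, and its Smith normal form has invariant factors (1,1,1,1,1,1,1,1,1,1,1,2).

From H_k ≅ ker(∂_k) / im(∂_{k+1}) we obtain:

  H_2: rank ker ∂_2 − rank ∂_3 = (12 − 12) − 0 = 0, and there is no ∂_3, so H_2 ≅ 0.

H_2 = 0.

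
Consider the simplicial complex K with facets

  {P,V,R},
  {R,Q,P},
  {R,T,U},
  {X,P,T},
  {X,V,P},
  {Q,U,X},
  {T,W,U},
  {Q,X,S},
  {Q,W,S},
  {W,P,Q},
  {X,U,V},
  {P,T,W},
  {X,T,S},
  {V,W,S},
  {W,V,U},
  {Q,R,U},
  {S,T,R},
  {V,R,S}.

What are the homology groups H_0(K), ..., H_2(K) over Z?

H_0 ≅ Z,  H_1 ≅ Z^2,  H_2 ≅ Z.

We work with the vertex ordering P < Q < R < S < T < U < V < W < X. The simplices of K, each written with vertices in increasing order, are:

  0-simplices (9): P, Q, R, S, T, U, V, W, X
  1-simplices (27): PQ, PR, PT, PV, PW, PX, QR, QS, QU, QW, QX, RS, RT, RU, RV, ST, SV, SW, SX, TU, TW, TX, UV, UW, UX, VW, VX
  2-simplices (18): PQR, PQW, PRV, PTW, PTX, PVX, QRU, QSW, QSX, QUX, RST, RSV, RTU, STX, SVW, TUW, UVW, UVX

giving chain groups C_0 ≅ Z^9, C_1 ≅ Z^27, C_2 ≅ Z^18.

The boundary map ∂_1: C_1 → C_0 maps an edge to its endpoints' difference, ∂[p,q] = q − p. For instance
  ∂TX = X − T.
The resulting 9×27 matrix has rank 8, and its Smith normal form has invariant factors (1,1,1,1,1,1,1,1).

The boundary map ∂_2: C_2 → C_1 maps a triangle to the signed sum of its edges. For instance
  ∂QSX = SX − QX + QS,
  ∂PTW = TW − PW + PT.
The resulting 27×18 matrix has rank 17, and its Smith normal form has invariant factors (1,1,1,1,1,1,1,1,1,1,1,1,1,1,1,1,1).

Reading off H_k = ker ∂_k / im ∂_{k+1}:

  H_0: rank C_0 − rank ∂_1 = 9 − 8 = 1, and the invariant factors of ∂_1 are all 1, so H_0 = Z.
  H_1: rank ker ∂_1 − rank ∂_2 = (27 − 8) − 17 = 2, and the invariant factors of ∂_2 are all 1, so H_1 = Z^2.
  H_2: rank ker ∂_2 − rank ∂_3 = (18 − 17) − 0 = 1, and there is no ∂_3, so H_2 = Z.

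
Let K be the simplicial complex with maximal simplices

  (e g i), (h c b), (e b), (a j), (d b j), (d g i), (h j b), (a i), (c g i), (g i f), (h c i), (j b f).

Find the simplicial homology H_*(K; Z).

Take the total order a < b < c < d < e < f < g < h < i < j on the vertex set. Then K (dimension 2) consists of the simplices:

  0-simplices (10): a, b, c, d, e, f, g, h, i, j
  1-simplices (22): ai, aj, bc, bd, be, bf, bh, bj, cg, ch, ci, dg, di, dj, eg, ei, fg, fi, fj, gi, hi, hj
  2-simplices (9): bch, bdj, bfj, bhj, cgi, chi, dgi, egi, fgi

Hence C_0 ≅ Z^10, C_1 ≅ Z^22, C_2 ≅ Z^9.

∂_1: C_1 → C_0 maps an edge to its endpoints' difference, ∂[p,q] = q − p.
As a 10×22 matrix over Z this has rank 9, with invariant factors (1,1,1,1,1,1,1,1,1).

Boundary ∂_2: C_2 → C_1 maps a triangle to the signed sum of its edges. For instance
  ∂bdj = dj − bj + bd,
  ∂chi = hi − ci + ch.
The resulting 22×9 matrix has rank 9, and its Smith normal form has invariant factors (1,1,1,1,1,1,1,1,1).

From H_k ≅ ker(∂_k) / im(∂_{k+1}) we obtain:

  H_0: rank C_0 − rank ∂_1 = 10 − 9 = 1, and the invariant factors of ∂_1 are all 1, so H_0 ≅ Z.
  H_1: rank ker ∂_1 − rank ∂_2 = (22 − 9) − 9 = 4, and the invariant factors of ∂_2 are all 1, so H_1 ≅ Z^4.
  H_2: rank ker ∂_2 − rank ∂_3 = (9 − 9) − 0 = 0, and there is no ∂_3, so H_2 ≅ 0.

H_0 = Z,  H_1 = Z^4,  H_2 = 0.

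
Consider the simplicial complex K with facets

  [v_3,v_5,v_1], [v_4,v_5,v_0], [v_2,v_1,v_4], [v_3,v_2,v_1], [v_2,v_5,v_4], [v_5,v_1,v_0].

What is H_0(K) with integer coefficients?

H_0 = Z.

Order the vertices as v_0 < v_1 < v_2 < v_3 < v_4 < v_5. Listing each simplex with vertices in this order, K has dimension 2 with simplices:

  0-simplices (6): [v_0], [v_1], [v_2], [v_3], [v_4], [v_5]
  1-simplices (12): [v_0,v_1], [v_0,v_4], [v_0,v_5], [v_1,v_2], [v_1,v_3], [v_1,v_4], [v_1,v_5], [v_2,v_3], [v_2,v_4], [v_2,v_5], [v_3,v_5], [v_4,v_5]
  2-simplices (6): [v_0,v_1,v_5], [v_0,v_4,v_5], [v_1,v_2,v_3], [v_1,v_2,v_4], [v_1,v_3,v_5], [v_2,v_4,v_5]

Hence C_0 ≅ Z^6, C_1 ≅ Z^12, C_2 ≅ Z^6.

Boundary ∂_1: C_1 → C_0 maps an edge to its endpoints' difference, ∂[p,q] = q − p. For instance
  ∂[v_0,v_5] = [v_5] − [v_0].
As a 6×12 matrix over Z this has rank 5, with invariant factors (1,1,1,1,1).

Boundary ∂_2: C_2 → C_1 sends each 2-simplex [p,q,r] to [q,r] − [p,r] + [p,q]. For instance
  ∂[v_2,v_4,v_5] = [v_4,v_5] − [v_2,v_5] + [v_2,v_4],
  ∂[v_0,v_4,v_5] = [v_4,v_5] − [v_0,v_5] + [v_0,v_4].
The 12×6 boundary matrix has rank 6 and Smith normal form diag(1,1,1,1,1,1).

Now H_k = ker ∂_k / im ∂_{k+1}, so:

  H_0: rank C_0 − rank ∂_1 = 6 − 5 = 1, and the invariant factors of ∂_1 are all 1, so H_0 = Z.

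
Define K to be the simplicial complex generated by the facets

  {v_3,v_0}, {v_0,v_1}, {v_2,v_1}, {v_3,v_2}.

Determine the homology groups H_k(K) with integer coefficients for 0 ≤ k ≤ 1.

H_0 = Z,  H_1 = Z.

K has 4 vertices, 4 edges.
rank ∂_0 = 0, rank ∂_1 = 3 ⇒ b_0 = 4 − 0 − 3 = 1; all invariant factors of ∂_1 are 1 so no torsion. So H_0 ≅ Z.
rank ∂_1 = 3, rank ∂_2 = 0 ⇒ b_1 = 4 − 3 − 0 = 1. So H_1 ≅ Z.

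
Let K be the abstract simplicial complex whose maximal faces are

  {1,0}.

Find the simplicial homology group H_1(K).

Take the total order 0 < 1 on the vertex set. Then K (dimension 1) consists of the simplices:

  0-simplices (2): [0], [1]
  1-simplices (1): [0,1]

so the chain groups are C_0 ≅ Z^2, C_1 ≅ Z^1.

The boundary map ∂_1: C_1 → C_0 sends each edge [p,q] (with p < q) to q − p.
This gives a 2×1 integer matrix of rank 1; reducing to Smith normal form yields diagonal entries (1).

From H_k ≅ ker(∂_k) / im(∂_{k+1}) we obtain:

  H_1: rank ker ∂_1 − rank ∂_2 = (1 − 1) − 0 = 0, and there is no ∂_2, so H_1 ≅ 0.

(K is a triangulation of the 1-simplex.)

H_1 = 0.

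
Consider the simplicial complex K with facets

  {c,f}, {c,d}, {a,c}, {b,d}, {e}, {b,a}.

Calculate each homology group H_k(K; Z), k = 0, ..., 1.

K has 6 vertices, 5 edges.
rank ∂_0 = 0, rank ∂_1 = 4 ⇒ b_0 = 6 − 0 − 4 = 2; all invariant factors of ∂_1 are 1 so no torsion. So H_0 ≅ Z^2.
rank ∂_1 = 4, rank ∂_2 = 0 ⇒ b_1 = 5 − 4 − 0 = 1. So H_1 ≅ Z.

H_0 ≅ Z^2,  H_1 ≅ Z.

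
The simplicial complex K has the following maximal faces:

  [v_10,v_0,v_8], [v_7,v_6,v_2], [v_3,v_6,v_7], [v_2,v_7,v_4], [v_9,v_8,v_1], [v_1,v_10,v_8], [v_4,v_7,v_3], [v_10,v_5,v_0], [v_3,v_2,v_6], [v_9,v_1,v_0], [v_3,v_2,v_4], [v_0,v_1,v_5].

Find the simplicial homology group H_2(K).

H_2 ≅ Z.

Fix the vertex order v_0 < v_1 < v_2 < v_3 < v_4 < v_5 < v_6 < v_7 < v_8 < v_9 < v_10 and write every simplex with vertices in increasing order. Then dim K = 2 and the simplices of K are:

  0-simplices (11): [v_0], [v_1], [v_2], [v_3], [v_4], [v_5], [v_6], [v_7], [v_8], [v_9], [v_10]
  1-simplices (21): (21 of them)
  2-simplices (12): (12 of them)

giving chain groups C_0 ≅ Z^11, C_1 ≅ Z^21, C_2 ≅ Z^12.

Boundary ∂_1: C_1 → C_0 maps an edge to its endpoints' difference, ∂[p,q] = q − p. For instance
  ∂[v_3,v_6] = [v_6] − [v_3].
As a 11×21 matrix over Z this has rank 9, with invariant factors (1,1,1,1,1,1,1,1,1).

Boundary ∂_2: C_2 → C_1 acts by ∂[p,q,r] = [q,r] − [p,r] + [p,q]. For instance
  ∂[v_0,v_1,v_9] = [v_1,v_9] − [v_0,v_9] + [v_0,v_1],
  ∂[v_3,v_6,v_7] = [v_6,v_7] − [v_3,v_7] + [v_3,v_6].
This gives a 21×12 integer matrix of rank 11; reducing to Smith normal form yields diagonal entries (1,1,1,1,1,1,1,1,1,1,1).

From H_k ≅ ker(∂_k) / im(∂_{k+1}) we obtain:

  H_2: rank ker ∂_2 − rank ∂_3 = (12 − 11) − 0 = 1, and there is no ∂_3, so H_2 = Z.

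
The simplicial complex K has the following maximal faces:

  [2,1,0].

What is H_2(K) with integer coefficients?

H_2 = 0.

Fix the vertex order 0 < 1 < 2 and write every simplex with vertices in increasing order. Then dim K = 2 and the simplices of K are:

  0-simplices (3): [0], [1], [2]
  1-simplices (3): [0,1], [0,2], [1,2]
  2-simplices (1): [0,1,2]

so the chain groups are C_0 ≅ Z^3, C_1 ≅ Z^3, C_2 ≅ Z^1.

The boundary map ∂_1: C_1 → C_0 is given by ∂[p,q] = [q] − [p].
The resulting 3×3 matrix has rank 2, and its Smith normal form has invariant factors (1,1).

∂_2: C_2 → C_1 maps a triangle to the signed sum of its edges. For instance
  ∂[0,1,2] = [1,2] − [0,2] + [0,1].
As a 3×1 matrix over Z this has rank 1, with invariant factors (1).

Computing H_k = (kernel of ∂_k) / (image of ∂_{k+1}):

  H_2: rank ker ∂_2 − rank ∂_3 = (1 − 1) − 0 = 0, and there is no ∂_3, so H_2 = 0.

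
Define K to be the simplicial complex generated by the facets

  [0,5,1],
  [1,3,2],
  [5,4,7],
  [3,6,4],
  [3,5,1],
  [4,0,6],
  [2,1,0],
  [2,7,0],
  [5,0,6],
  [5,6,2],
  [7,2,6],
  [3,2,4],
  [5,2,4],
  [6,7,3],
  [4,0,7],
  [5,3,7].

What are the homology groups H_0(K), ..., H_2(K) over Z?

H_0 = Z,  H_1 = Z^2,  H_2 = Z.

Order the vertices as 0 < 1 < 2 < 3 < 4 < 5 < 6 < 7. Listing each simplex with vertices in this order, K has dimension 2 with simplices:

  0-simplices (8): [0], [1], [2], [3], [4], [5], [6], [7]
  1-simplices (24): (24 of them)
  2-simplices (16): [0,1,2], [0,1,5], [0,2,7], [0,4,6], [0,4,7], [0,5,6], [1,2,3], [1,3,5], [2,3,4], [2,4,5], [2,5,6], [2,6,7], [3,4,6], [3,5,7], [3,6,7], [4,5,7]

so the chain groups are C_0 ≅ Z^8, C_1 ≅ Z^24, C_2 ≅ Z^16.

Boundary ∂_1: C_1 → C_0 is given by ∂[p,q] = [q] − [p].
This gives a 8×24 integer matrix of rank 7; reducing to Smith normal form yields diagonal entries (1,1,1,1,1,1,1).

Boundary ∂_2: C_2 → C_1 maps a triangle to the signed sum of its edges. For instance
  ∂[0,4,7] = [4,7] − [0,7] + [0,4],
  ∂[2,4,5] = [4,5] − [2,5] + [2,4].
As a 24×16 matrix over Z this has rank 15, with invariant factors (1,1,1,1,1,1,1,1,1,1,1,1,1,1,1).

Now H_k = ker ∂_k / im ∂_{k+1}, so:

  H_0: rank C_0 − rank ∂_1 = 8 − 7 = 1, and the invariant factors of ∂_1 are all 1, so H_0 = Z.
  H_1: rank ker ∂_1 − rank ∂_2 = (24 − 7) − 15 = 2, and the invariant factors of ∂_2 are all 1, so H_1 = Z^2.
  H_2: rank ker ∂_2 − rank ∂_3 = (16 − 15) − 0 = 1, and there is no ∂_3, so H_2 = Z.

As a check, the Euler characteristic is 8 − 24 + 16 = 0, which agrees with 1 − 2 + 1 = 0.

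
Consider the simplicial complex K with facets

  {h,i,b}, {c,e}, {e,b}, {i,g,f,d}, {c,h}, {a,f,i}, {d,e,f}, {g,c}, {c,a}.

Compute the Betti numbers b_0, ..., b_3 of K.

K has 9 vertices, 18 edges, 7 triangles, 1 3-simplex.
rank ∂_0 = 0, rank ∂_1 = 8 ⇒ b_0 = 9 − 0 − 8 = 1; all invariant factors of ∂_1 are 1 so no torsion. So H_0 ≅ Z.
rank ∂_1 = 8, rank ∂_2 = 6 ⇒ b_1 = 18 − 8 − 6 = 4; all invariant factors of ∂_2 are 1 so no torsion. So H_1 ≅ Z^4.
rank ∂_2 = 6, rank ∂_3 = 1 ⇒ b_2 = 7 − 6 − 1 = 0; all invariant factors of ∂_3 are 1 so no torsion. So H_2 ≅ 0.
rank ∂_3 = 1, rank ∂_4 = 0 ⇒ b_3 = 1 − 1 − 0 = 0. So H_3 ≅ 0.

b_0 = 1, b_1 = 4, b_2 = 0, b_3 = 0.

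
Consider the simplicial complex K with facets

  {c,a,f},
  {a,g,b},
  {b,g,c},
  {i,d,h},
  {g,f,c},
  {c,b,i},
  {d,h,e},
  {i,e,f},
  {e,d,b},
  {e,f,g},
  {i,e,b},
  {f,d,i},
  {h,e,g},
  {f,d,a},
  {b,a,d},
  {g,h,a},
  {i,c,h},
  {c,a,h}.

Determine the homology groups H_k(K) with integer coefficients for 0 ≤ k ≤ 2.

K has 9 vertices, 27 edges, 18 triangles.
rank ∂_0 = 0, rank ∂_1 = 8 ⇒ b_0 = 9 − 0 − 8 = 1; all invariant factors of ∂_1 are 1 so no torsion. So H_0 ≅ Z.
rank ∂_1 = 8, rank ∂_2 = 18 ⇒ b_1 = 27 − 8 − 18 = 1; ∂_2 has invariant factor(s) [2] giving torsion. So H_1 ≅ Z ⊕ Z/2.
rank ∂_2 = 18, rank ∂_3 = 0 ⇒ b_2 = 18 − 18 − 0 = 0. So H_2 ≅ 0.

H_0 = Z,  H_1 = Z ⊕ Z/2,  H_2 = 0.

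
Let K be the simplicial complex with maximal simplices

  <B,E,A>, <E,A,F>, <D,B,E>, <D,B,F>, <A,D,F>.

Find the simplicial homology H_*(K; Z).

We work with the vertex ordering A < B < D < E < F. The simplices of K, each written with vertices in increasing order, are:

  0-simplices (5): A, B, D, E, F
  1-simplices (10): AB, AD, AE, AF, BD, BE, BF, DE, DF, EF
  2-simplices (5): ABE, ADF, AEF, BDE, BDF

giving chain groups C_0 ≅ Z^5, C_1 ≅ Z^10, C_2 ≅ Z^5.

Boundary ∂_1: C_1 → C_0 maps an edge to its endpoints' difference, ∂[p,q] = q − p. For instance
  ∂DE = E − D.
As a 5×10 matrix over Z this has rank 4, with invariant factors (1,1,1,1).

Boundary ∂_2: C_2 → C_1 maps a triangle to the signed sum of its edges. For instance
  ∂BDF = DF − BF + BD,
  ∂AEF = EF − AF + AE.
As a 10×5 matrix over Z this has rank 5, with invariant factors (1,1,1,1,1).

Now H_k = ker ∂_k / im ∂_{k+1}, so:

  H_0: rank C_0 − rank ∂_1 = 5 − 4 = 1, and the invariant factors of ∂_1 are all 1, so H_0 ≅ Z.
  H_1: rank ker ∂_1 − rank ∂_2 = (10 − 4) − 5 = 1, and the invariant factors of ∂_2 are all 1, so H_1 ≅ Z.
  H_2: rank ker ∂_2 − rank ∂_3 = (5 − 5) − 0 = 0, and there is no ∂_3, so H_2 ≅ 0.

H_0 ≅ Z,  H_1 ≅ Z,  H_2 = 0.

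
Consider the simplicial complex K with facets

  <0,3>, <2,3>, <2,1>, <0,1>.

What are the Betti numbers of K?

b_0 = 1, b_1 = 1.

Fix the vertex order 0 < 1 < 2 < 3 and write every simplex with vertices in increasing order. Then dim K = 1 and the simplices of K are:

  0-simplices (4): [0], [1], [2], [3]
  1-simplices (4): [0,1], [0,3], [1,2], [2,3]

so the chain groups are C_0 ≅ Z^4, C_1 ≅ Z^4.

∂_1: C_1 → C_0 sends each edge [p,q] (with p < q) to q − p. For instance
  ∂[1,2] = [2] − [1].
As a 4×4 matrix over Z this has rank 3, with invariant factors (1,1,1).

From H_k ≅ ker(∂_k) / im(∂_{k+1}) we obtain:

  H_0: rank C_0 − rank ∂_1 = 4 − 3 = 1, and the invariant factors of ∂_1 are all 1, so H_0 ≅ Z.
  H_1: rank ker ∂_1 − rank ∂_2 = (4 − 3) − 0 = 1, and there is no ∂_2, so H_1 ≅ Z.

(K is a triangulation of the circle S^1.)

Hence the Betti numbers are b_0 = 1, b_1 = 1.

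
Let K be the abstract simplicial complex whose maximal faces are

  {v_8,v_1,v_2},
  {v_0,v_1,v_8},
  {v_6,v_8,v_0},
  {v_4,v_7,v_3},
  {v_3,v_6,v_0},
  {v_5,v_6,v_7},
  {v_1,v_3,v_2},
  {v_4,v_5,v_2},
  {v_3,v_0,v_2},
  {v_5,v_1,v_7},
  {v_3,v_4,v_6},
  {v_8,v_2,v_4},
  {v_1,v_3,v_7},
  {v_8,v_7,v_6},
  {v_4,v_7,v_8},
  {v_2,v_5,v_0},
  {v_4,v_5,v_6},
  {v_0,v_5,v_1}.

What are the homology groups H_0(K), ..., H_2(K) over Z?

H_0 ≅ Z,  H_1 ≅ Z × Z/2,  H_2 = 0.

Fix the vertex order v_0 < v_1 < v_2 < v_3 < v_4 < v_5 < v_6 < v_7 < v_8 and write every simplex with vertices in increasing order. Then dim K = 2 and the simplices of K are:

  0-simplices (9): [v_0], [v_1], [v_2], [v_3], [v_4], [v_5], [v_6], [v_7], [v_8]
  1-simplices (27): (27 of them)
  2-simplices (18): (18 of them)

Hence C_0 ≅ Z^9, C_1 ≅ Z^27, C_2 ≅ Z^18.

∂_1: C_1 → C_0 is given by ∂[p,q] = [q] − [p].
As a 9×27 matrix over Z this has rank 8, with invariant factors (1,1,1,1,1,1,1,1).

Boundary ∂_2: C_2 → C_1 acts by ∂[p,q,r] = [q,r] − [p,r] + [p,q]. For instance
  ∂[v_3,v_4,v_7] = [v_4,v_7] − [v_3,v_7] + [v_3,v_4],
  ∂[v_5,v_6,v_7] = [v_6,v_7] − [v_5,v_7] + [v_5,v_6].
As a 27×18 matrix over Z this has rank 18, with invariant factors (1,1,1,1,1,1,1,1,1,1,1,1,1,1,1,1,1,2).

Computing H_k = (kernel of ∂_k) / (image of ∂_{k+1}):

  H_0: rank C_0 − rank ∂_1 = 9 − 8 = 1, and the invariant factors of ∂_1 are all 1, so H_0 ≅ Z.
  H_1: rank ker ∂_1 − rank ∂_2 = (27 − 8) − 18 = 1, and ∂_2 has invariant factor 2 > 1, so H_1 ≅ Z × Z/2.
  H_2: rank ker ∂_2 − rank ∂_3 = (18 − 18) − 0 = 0, and there is no ∂_3, so H_2 ≅ 0.

As a check, the Euler characteristic is 9 − 27 + 18 = 0, which agrees with 1 − 1 + 0 = 0.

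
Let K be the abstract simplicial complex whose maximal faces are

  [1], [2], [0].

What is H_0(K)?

We work with the vertex ordering 0 < 1 < 2. The simplices of K, each written with vertices in increasing order, are:

  0-simplices (3): [0], [1], [2]

giving chain groups C_0 ≅ Z^3.

Reading off H_k = ker ∂_k / im ∂_{k+1}:

  H_0: rank C_0 − rank ∂_1 = 3 − 0 = 3, and there is no ∂_1, so H_0 = Z^3.

H_0 = Z^3.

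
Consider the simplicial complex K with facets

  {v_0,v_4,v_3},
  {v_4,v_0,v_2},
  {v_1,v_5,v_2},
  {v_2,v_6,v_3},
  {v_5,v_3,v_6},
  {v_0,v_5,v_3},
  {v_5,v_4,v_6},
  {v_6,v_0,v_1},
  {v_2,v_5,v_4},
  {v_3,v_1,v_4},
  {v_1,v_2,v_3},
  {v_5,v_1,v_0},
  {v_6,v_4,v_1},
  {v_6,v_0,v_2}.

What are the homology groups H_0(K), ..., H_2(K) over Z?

Take the total order v_0 < v_1 < v_2 < v_3 < v_4 < v_5 < v_6 on the vertex set. Then K (dimension 2) consists of the simplices:

  0-simplices (7): [v_0], [v_1], [v_2], [v_3], [v_4], [v_5], [v_6]
  1-simplices (21): (21 of them)
  2-simplices (14): (14 of them)

giving chain groups C_0 ≅ Z^7, C_1 ≅ Z^21, C_2 ≅ Z^14.

Boundary ∂_1: C_1 → C_0 is given by ∂[p,q] = [q] − [p]. For instance
  ∂[v_2,v_5] = [v_5] − [v_2].
As a 7×21 matrix over Z this has rank 6, with invariant factors (1,1,1,1,1,1).

The boundary map ∂_2: C_2 → C_1 sends each 2-simplex [p,q,r] to [q,r] − [p,r] + [p,q]. For instance
  ∂[v_1,v_2,v_3] = [v_2,v_3] − [v_1,v_3] + [v_1,v_2],
  ∂[v_0,v_2,v_4] = [v_2,v_4] − [v_0,v_4] + [v_0,v_2].
This gives a 21×14 integer matrix of rank 13; reducing to Smith normal form yields diagonal entries (1,1,1,1,1,1,1,1,1,1,1,1,1).

From H_k ≅ ker(∂_k) / im(∂_{k+1}) we obtain:

  H_0: rank C_0 − rank ∂_1 = 7 − 6 = 1, and the invariant factors of ∂_1 are all 1, so H_0 ≅ Z.
  H_1: rank ker ∂_1 − rank ∂_2 = (21 − 6) − 13 = 2, and the invariant factors of ∂_2 are all 1, so H_1 ≅ Z^2.
  H_2: rank ker ∂_2 − rank ∂_3 = (14 − 13) − 0 = 1, and there is no ∂_3, so H_2 ≅ Z.

As a check, the Euler characteristic is 7 − 21 + 14 = 0, which agrees with 1 − 2 + 1 = 0.

H_0 = Z,  H_1 = Z^2,  H_2 = Z.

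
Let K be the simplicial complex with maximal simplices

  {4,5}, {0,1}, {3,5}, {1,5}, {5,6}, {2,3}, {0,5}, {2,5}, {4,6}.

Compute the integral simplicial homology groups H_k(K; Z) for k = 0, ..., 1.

H_0 = Z,  H_1 = Z^3.

Order the vertices as 0 < 1 < 2 < 3 < 4 < 5 < 6. Listing each simplex with vertices in this order, K has dimension 1 with simplices:

  0-simplices (7): [0], [1], [2], [3], [4], [5], [6]
  1-simplices (9): [0,1], [0,5], [1,5], [2,3], [2,5], [3,5], [4,5], [4,6], [5,6]

giving chain groups C_0 ≅ Z^7, C_1 ≅ Z^9.

∂_1: C_1 → C_0 is given by ∂[p,q] = [q] − [p]. For instance
  ∂[2,3] = [3] − [2].
This gives a 7×9 integer matrix of rank 6; reducing to Smith normal form yields diagonal entries (1,1,1,1,1,1).

Computing H_k = (kernel of ∂_k) / (image of ∂_{k+1}):

  H_0: rank C_0 − rank ∂_1 = 7 − 6 = 1, and the invariant factors of ∂_1 are all 1, so H_0 = Z.
  H_1: rank ker ∂_1 − rank ∂_2 = (9 − 6) − 0 = 3, and there is no ∂_2, so H_1 = Z^3.

As a check, the Euler characteristic is 7 − 9 = -2, which agrees with 1 − 3 = -2.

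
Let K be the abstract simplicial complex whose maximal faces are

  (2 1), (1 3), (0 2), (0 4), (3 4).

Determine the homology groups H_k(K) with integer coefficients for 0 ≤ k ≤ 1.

Fix the vertex order 0 < 1 < 2 < 3 < 4 and write every simplex with vertices in increasing order. Then dim K = 1 and the simplices of K are:

  0-simplices (5): [0], [1], [2], [3], [4]
  1-simplices (5): [0,2], [0,4], [1,2], [1,3], [3,4]

giving chain groups C_0 ≅ Z^5, C_1 ≅ Z^5.

∂_1: C_1 → C_0 sends each edge [p,q] (with p < q) to q − p. For instance
  ∂[0,4] = [4] − [0].
The resulting 5×5 matrix has rank 4, and its Smith normal form has invariant factors (1,1,1,1).

Reading off H_k = ker ∂_k / im ∂_{k+1}:

  H_0: rank C_0 − rank ∂_1 = 5 − 4 = 1, and the invariant factors of ∂_1 are all 1, so H_0 ≅ Z.
  H_1: rank ker ∂_1 − rank ∂_2 = (5 − 4) − 0 = 1, and there is no ∂_2, so H_1 ≅ Z.

(K is a triangulation of the circle S^1.)

H_0 = Z,  H_1 = Z.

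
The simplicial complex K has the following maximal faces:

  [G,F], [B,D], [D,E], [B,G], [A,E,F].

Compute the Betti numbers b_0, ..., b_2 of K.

K has 6 vertices, 7 edges, 1 triangle.
rank ∂_0 = 0, rank ∂_1 = 5 ⇒ b_0 = 6 − 0 − 5 = 1; all invariant factors of ∂_1 are 1 so no torsion. So H_0 ≅ Z.
rank ∂_1 = 5, rank ∂_2 = 1 ⇒ b_1 = 7 − 5 − 1 = 1; all invariant factors of ∂_2 are 1 so no torsion. So H_1 ≅ Z.
rank ∂_2 = 1, rank ∂_3 = 0 ⇒ b_2 = 1 − 1 − 0 = 0. So H_2 ≅ 0.

b_0 = 1, b_1 = 1, b_2 = 0.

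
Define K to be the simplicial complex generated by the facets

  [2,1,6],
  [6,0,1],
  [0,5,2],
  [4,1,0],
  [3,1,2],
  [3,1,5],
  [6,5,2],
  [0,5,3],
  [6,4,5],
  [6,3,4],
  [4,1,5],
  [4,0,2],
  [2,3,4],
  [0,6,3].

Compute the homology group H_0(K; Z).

H_0 ≅ Z.

K has 7 vertices, 21 edges, 14 triangles.
rank ∂_0 = 0, rank ∂_1 = 6 ⇒ b_0 = 7 − 0 − 6 = 1; all invariant factors of ∂_1 are 1 so no torsion. So H_0 = Z.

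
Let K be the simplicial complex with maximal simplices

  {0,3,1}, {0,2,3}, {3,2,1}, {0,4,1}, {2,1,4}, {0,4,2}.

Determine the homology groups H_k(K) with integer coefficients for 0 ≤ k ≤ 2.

Fix the vertex order 0 < 1 < 2 < 3 < 4 and write every simplex with vertices in increasing order. Then dim K = 2 and the simplices of K are:

  0-simplices (5): [0], [1], [2], [3], [4]
  1-simplices (9): [0,1], [0,2], [0,3], [0,4], [1,2], [1,3], [1,4], [2,3], [2,4]
  2-simplices (6): [0,1,3], [0,1,4], [0,2,3], [0,2,4], [1,2,3], [1,2,4]

so the chain groups are C_0 ≅ Z^5, C_1 ≅ Z^9, C_2 ≅ Z^6.

∂_1: C_1 → C_0 is given by ∂[p,q] = [q] − [p].
This gives a 5×9 integer matrix of rank 4; reducing to Smith normal form yields diagonal entries (1,1,1,1).

∂_2: C_2 → C_1 acts by ∂[p,q,r] = [q,r] − [p,r] + [p,q]. For instance
  ∂[1,2,3] = [2,3] − [1,3] + [1,2],
  ∂[1,2,4] = [2,4] − [1,4] + [1,2].
The 9×6 boundary matrix has rank 5 and Smith normal form diag(1,1,1,1,1).

From H_k ≅ ker(∂_k) / im(∂_{k+1}) we obtain:

  H_0: rank C_0 − rank ∂_1 = 5 − 4 = 1, and the invariant factors of ∂_1 are all 1, so H_0 = Z.
  H_1: rank ker ∂_1 − rank ∂_2 = (9 − 4) − 5 = 0, and the invariant factors of ∂_2 are all 1, so H_1 = 0.
  H_2: rank ker ∂_2 − rank ∂_3 = (6 − 5) − 0 = 1, and there is no ∂_3, so H_2 = Z.

(K is a triangulation of the 2-sphere S^2.)

H_0 ≅ Z,  H_1 = 0,  H_2 ≅ Z.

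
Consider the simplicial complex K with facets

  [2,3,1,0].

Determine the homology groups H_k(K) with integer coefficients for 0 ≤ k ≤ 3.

H_0 = Z,  H_1 = 0,  H_2 = 0,  H_3 = 0.

We work with the vertex ordering 0 < 1 < 2 < 3. The simplices of K, each written with vertices in increasing order, are:

  0-simplices (4): [0], [1], [2], [3]
  1-simplices (6): [0,1], [0,2], [0,3], [1,2], [1,3], [2,3]
  2-simplices (4): [0,1,2], [0,1,3], [0,2,3], [1,2,3]
  3-simplices (1): [0,1,2,3]

Hence C_0 ≅ Z^4, C_1 ≅ Z^6, C_2 ≅ Z^4, C_3 ≅ Z^1.

Boundary ∂_1: C_1 → C_0 sends each edge [p,q] (with p < q) to q − p.
The resulting 4×6 matrix has rank 3, and its Smith normal form has invariant factors (1,1,1).

The boundary map ∂_2: C_2 → C_1 maps a triangle to the signed sum of its edges. For instance
  ∂[0,1,2] = [1,2] − [0,2] + [0,1],
  ∂[0,1,3] = [1,3] − [0,3] + [0,1].
The 6×4 boundary matrix has rank 3 and Smith normal form diag(1,1,1).

The boundary map ∂_3: C_3 → C_2 sends each 3-simplex σ to the alternating sum Σ_i (−1)^i (σ with its i-th vertex removed). For instance
  ∂[0,1,2,3] = [1,2,3] − [0,2,3] + [0,1,3] − [0,1,2].
The resulting 4×1 matrix has rank 1, and its Smith normal form has invariant factors (1).

Reading off H_k = ker ∂_k / im ∂_{k+1}:

  H_0: rank C_0 − rank ∂_1 = 4 − 3 = 1, and the invariant factors of ∂_1 are all 1, so H_0 = Z.
  H_1: rank ker ∂_1 − rank ∂_2 = (6 − 3) − 3 = 0, and the invariant factors of ∂_2 are all 1, so H_1 = 0.
  H_2: rank ker ∂_2 − rank ∂_3 = (4 − 3) − 1 = 0, and the invariant factors of ∂_3 are all 1, so H_2 = 0.
  H_3: rank ker ∂_3 − rank ∂_4 = (1 − 1) − 0 = 0, and there is no ∂_4, so H_3 = 0.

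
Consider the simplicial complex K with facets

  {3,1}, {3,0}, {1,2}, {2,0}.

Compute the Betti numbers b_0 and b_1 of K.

b_0 = 1, b_1 = 1.

K has 4 vertices, 4 edges.
rank ∂_0 = 0, rank ∂_1 = 3 ⇒ b_0 = 4 − 0 − 3 = 1; all invariant factors of ∂_1 are 1 so no torsion. So H_0 ≅ Z.
rank ∂_1 = 3, rank ∂_2 = 0 ⇒ b_1 = 4 − 3 − 0 = 1. So H_1 ≅ Z.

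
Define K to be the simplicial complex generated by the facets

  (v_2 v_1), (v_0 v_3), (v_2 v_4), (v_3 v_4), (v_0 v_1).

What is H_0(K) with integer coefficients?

We work with the vertex ordering v_0 < v_1 < v_2 < v_3 < v_4. The simplices of K, each written with vertices in increasing order, are:

  0-simplices (5): [v_0], [v_1], [v_2], [v_3], [v_4]
  1-simplices (5): [v_0,v_1], [v_0,v_3], [v_1,v_2], [v_2,v_4], [v_3,v_4]

Hence C_0 ≅ Z^5, C_1 ≅ Z^5.

The boundary map ∂_1: C_1 → C_0 sends each edge [p,q] (with p < q) to q − p. For instance
  ∂[v_0,v_3] = [v_3] − [v_0].
This gives a 5×5 integer matrix of rank 4; reducing to Smith normal form yields diagonal entries (1,1,1,1).

Now H_k = ker ∂_k / im ∂_{k+1}, so:

  H_0: rank C_0 − rank ∂_1 = 5 − 4 = 1, and the invariant factors of ∂_1 are all 1, so H_0 ≅ Z.

(K is a triangulation of the circle S^1.)

H_0 = Z.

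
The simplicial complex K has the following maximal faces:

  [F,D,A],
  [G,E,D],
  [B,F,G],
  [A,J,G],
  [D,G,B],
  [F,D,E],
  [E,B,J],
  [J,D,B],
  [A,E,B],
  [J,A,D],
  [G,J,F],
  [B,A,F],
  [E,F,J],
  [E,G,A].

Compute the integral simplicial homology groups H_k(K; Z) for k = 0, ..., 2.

H_0 ≅ Z,  H_1 ≅ Z^2,  H_2 ≅ Z.

We work with the vertex ordering A < B < D < E < F < G < J. The simplices of K, each written with vertices in increasing order, are:

  0-simplices (7): A, B, D, E, F, G, J
  1-simplices (21): AB, AD, AE, AF, AG, AJ, BD, BE, BF, BG, BJ, DE, DF, DG, DJ, EF, EG, EJ, FG, FJ, GJ
  2-simplices (14): ABE, ABF, ADF, ADJ, AEG, AGJ, BDG, BDJ, BEJ, BFG, DEF, DEG, EFJ, FGJ

giving chain groups C_0 ≅ Z^7, C_1 ≅ Z^21, C_2 ≅ Z^14.

∂_1: C_1 → C_0 maps an edge to its endpoints' difference, ∂[p,q] = q − p. For instance
  ∂BF = F − B.
This gives a 7×21 integer matrix of rank 6; reducing to Smith normal form yields diagonal entries (1,1,1,1,1,1).

The boundary map ∂_2: C_2 → C_1 sends each 2-simplex [p,q,r] to [q,r] − [p,r] + [p,q]. For instance
  ∂ADF = DF − AF + AD,
  ∂BDG = DG − BG + BD.
The resulting 21×14 matrix has rank 13, and its Smith normal form has invariant factors (1,1,1,1,1,1,1,1,1,1,1,1,1).

Reading off H_k = ker ∂_k / im ∂_{k+1}:

  H_0: rank C_0 − rank ∂_1 = 7 − 6 = 1, and the invariant factors of ∂_1 are all 1, so H_0 ≅ Z.
  H_1: rank ker ∂_1 − rank ∂_2 = (21 − 6) − 13 = 2, and the invariant factors of ∂_2 are all 1, so H_1 ≅ Z^2.
  H_2: rank ker ∂_2 − rank ∂_3 = (14 − 13) − 0 = 1, and there is no ∂_3, so H_2 ≅ Z.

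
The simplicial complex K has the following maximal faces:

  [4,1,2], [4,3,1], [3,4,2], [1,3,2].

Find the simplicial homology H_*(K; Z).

Order the vertices as 1 < 2 < 3 < 4. Listing each simplex with vertices in this order, K has dimension 2 with simplices:

  0-simplices (4): [1], [2], [3], [4]
  1-simplices (6): [1,2], [1,3], [1,4], [2,3], [2,4], [3,4]
  2-simplices (4): [1,2,3], [1,2,4], [1,3,4], [2,3,4]

Hence C_0 ≅ Z^4, C_1 ≅ Z^6, C_2 ≅ Z^4.

∂_1: C_1 → C_0 sends each edge [p,q] (with p < q) to q − p.
The resulting 4×6 matrix has rank 3, and its Smith normal form has invariant factors (1,1,1).

Boundary ∂_2: C_2 → C_1 sends each 2-simplex [p,q,r] to [q,r] − [p,r] + [p,q]. For instance
  ∂[1,2,4] = [2,4] − [1,4] + [1,2],
  ∂[1,2,3] = [2,3] − [1,3] + [1,2].
This gives a 6×4 integer matrix of rank 3; reducing to Smith normal form yields diagonal entries (1,1,1).

Now H_k = ker ∂_k / im ∂_{k+1}, so:

  H_0: rank C_0 − rank ∂_1 = 4 − 3 = 1, and the invariant factors of ∂_1 are all 1, so H_0 ≅ Z.
  H_1: rank ker ∂_1 − rank ∂_2 = (6 − 3) − 3 = 0, and the invariant factors of ∂_2 are all 1, so H_1 ≅ 0.
  H_2: rank ker ∂_2 − rank ∂_3 = (4 − 3) − 0 = 1, and there is no ∂_3, so H_2 ≅ Z.

(K is a triangulation of the 2-sphere S^2.)

H_0 = Z,  H_1 = 0,  H_2 = Z.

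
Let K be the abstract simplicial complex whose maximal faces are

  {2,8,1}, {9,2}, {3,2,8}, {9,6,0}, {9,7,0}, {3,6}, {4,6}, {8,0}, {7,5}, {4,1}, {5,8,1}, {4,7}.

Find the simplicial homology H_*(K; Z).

H_0 = Z,  H_1 = Z^5,  H_2 = 0.

Order the vertices as 0 < 1 < 2 < 3 < 4 < 5 < 6 < 7 < 8 < 9. Listing each simplex with vertices in this order, K has dimension 2 with simplices:

  0-simplices (10): [0], [1], [2], [3], [4], [5], [6], [7], [8], [9]
  1-simplices (19): [0,6], [0,7], [0,8], [0,9], [1,2], [1,4], [1,5], [1,8], [2,3], [2,8], [2,9], [3,6], [3,8], [4,6], [4,7], [5,7], [5,8], [6,9], [7,9]
  2-simplices (5): [0,6,9], [0,7,9], [1,2,8], [1,5,8], [2,3,8]

giving chain groups C_0 ≅ Z^10, C_1 ≅ Z^19, C_2 ≅ Z^5.

Boundary ∂_1: C_1 → C_0 is given by ∂[p,q] = [q] − [p].
The resulting 10×19 matrix has rank 9, and its Smith normal form has invariant factors (1,1,1,1,1,1,1,1,1).

∂_2: C_2 → C_1 acts by ∂[p,q,r] = [q,r] − [p,r] + [p,q]. For instance
  ∂[0,7,9] = [7,9] − [0,9] + [0,7],
  ∂[2,3,8] = [3,8] − [2,8] + [2,3].
As a 19×5 matrix over Z this has rank 5, with invariant factors (1,1,1,1,1).

Computing H_k = (kernel of ∂_k) / (image of ∂_{k+1}):

  H_0: rank C_0 − rank ∂_1 = 10 − 9 = 1, and the invariant factors of ∂_1 are all 1, so H_0 ≅ Z.
  H_1: rank ker ∂_1 − rank ∂_2 = (19 − 9) − 5 = 5, and the invariant factors of ∂_2 are all 1, so H_1 ≅ Z^5.
  H_2: rank ker ∂_2 − rank ∂_3 = (5 − 5) − 0 = 0, and there is no ∂_3, so H_2 ≅ 0.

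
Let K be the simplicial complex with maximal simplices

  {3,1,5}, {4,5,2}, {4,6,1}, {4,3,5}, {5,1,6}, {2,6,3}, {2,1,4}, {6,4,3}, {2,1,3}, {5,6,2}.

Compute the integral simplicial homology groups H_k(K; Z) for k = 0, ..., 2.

We work with the vertex ordering 1 < 2 < 3 < 4 < 5 < 6. The simplices of K, each written with vertices in increasing order, are:

  0-simplices (6): [1], [2], [3], [4], [5], [6]
  1-simplices (15): [1,2], [1,3], [1,4], [1,5], [1,6], [2,3], [2,4], [2,5], [2,6], [3,4], [3,5], [3,6], [4,5], [4,6], [5,6]
  2-simplices (10): [1,2,3], [1,2,4], [1,3,5], [1,4,6], [1,5,6], [2,3,6], [2,4,5], [2,5,6], [3,4,5], [3,4,6]

Hence C_0 ≅ Z^6, C_1 ≅ Z^15, C_2 ≅ Z^10.

∂_1: C_1 → C_0 maps an edge to its endpoints' difference, ∂[p,q] = q − p.
This gives a 6×15 integer matrix of rank 5; reducing to Smith normal form yields diagonal entries (1,1,1,1,1).

The boundary map ∂_2: C_2 → C_1 maps a triangle to the signed sum of its edges. For instance
  ∂[2,4,5] = [4,5] − [2,5] + [2,4],
  ∂[1,5,6] = [5,6] − [1,6] + [1,5].
This gives a 15×10 integer matrix of rank 10; reducing to Smith normal form yields diagonal entries (1,1,1,1,1,1,1,1,1,2).

Now H_k = ker ∂_k / im ∂_{k+1}, so:

  H_0: rank C_0 − rank ∂_1 = 6 − 5 = 1, and the invariant factors of ∂_1 are all 1, so H_0 ≅ Z.
  H_1: rank ker ∂_1 − rank ∂_2 = (15 − 5) − 10 = 0, and ∂_2 has invariant factor 2 > 1, so H_1 ≅ Z_2.
  H_2: rank ker ∂_2 − rank ∂_3 = (10 − 10) − 0 = 0, and there is no ∂_3, so H_2 ≅ 0.

(K is a triangulation of the real projective plane RP^2.)

H_0 ≅ Z,  H_1 ≅ Z_2,  H_2 = 0.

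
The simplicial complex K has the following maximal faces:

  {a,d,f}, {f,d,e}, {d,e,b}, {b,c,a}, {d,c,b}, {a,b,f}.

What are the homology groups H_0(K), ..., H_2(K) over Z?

H_0 ≅ Z,  H_1 ≅ Z,  H_2 = 0.

Fix the vertex order a < b < c < d < e < f and write every simplex with vertices in increasing order. Then dim K = 2 and the simplices of K are:

  0-simplices (6): a, b, c, d, e, f
  1-simplices (12): ab, ac, ad, af, bc, bd, be, bf, cd, de, df, ef
  2-simplices (6): abc, abf, adf, bcd, bde, def

Hence C_0 ≅ Z^6, C_1 ≅ Z^12, C_2 ≅ Z^6.

The boundary map ∂_1: C_1 → C_0 maps an edge to its endpoints' difference, ∂[p,q] = q − p.
The 6×12 boundary matrix has rank 5 and Smith normal form diag(1,1,1,1,1).

Boundary ∂_2: C_2 → C_1 maps a triangle to the signed sum of its edges. For instance
  ∂bcd = cd − bd + bc,
  ∂bde = de − be + bd.
As a 12×6 matrix over Z this has rank 6, with invariant factors (1,1,1,1,1,1).

Computing H_k = (kernel of ∂_k) / (image of ∂_{k+1}):

  H_0: rank C_0 − rank ∂_1 = 6 − 5 = 1, and the invariant factors of ∂_1 are all 1, so H_0 ≅ Z.
  H_1: rank ker ∂_1 − rank ∂_2 = (12 − 5) − 6 = 1, and the invariant factors of ∂_2 are all 1, so H_1 ≅ Z.
  H_2: rank ker ∂_2 − rank ∂_3 = (6 − 6) − 0 = 0, and there is no ∂_3, so H_2 ≅ 0.

As a check, the Euler characteristic is 6 − 12 + 6 = 0, which agrees with 1 − 1 + 0 = 0.
(K is a triangulation of the cylinder S^1 x I.)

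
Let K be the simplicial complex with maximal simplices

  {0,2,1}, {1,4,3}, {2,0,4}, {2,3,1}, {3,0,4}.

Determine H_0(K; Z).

Order the vertices as 0 < 1 < 2 < 3 < 4. Listing each simplex with vertices in this order, K has dimension 2 with simplices:

  0-simplices (5): [0], [1], [2], [3], [4]
  1-simplices (10): [0,1], [0,2], [0,3], [0,4], [1,2], [1,3], [1,4], [2,3], [2,4], [3,4]
  2-simplices (5): [0,1,2], [0,2,4], [0,3,4], [1,2,3], [1,3,4]

giving chain groups C_0 ≅ Z^5, C_1 ≅ Z^10, C_2 ≅ Z^5.

Boundary ∂_1: C_1 → C_0 maps an edge to its endpoints' difference, ∂[p,q] = q − p.
As a 5×10 matrix over Z this has rank 4, with invariant factors (1,1,1,1).

∂_2: C_2 → C_1 acts by ∂[p,q,r] = [q,r] − [p,r] + [p,q]. For instance
  ∂[1,3,4] = [3,4] − [1,4] + [1,3],
  ∂[0,1,2] = [1,2] − [0,2] + [0,1].
The resulting 10×5 matrix has rank 5, and its Smith normal form has invariant factors (1,1,1,1,1).

From H_k ≅ ker(∂_k) / im(∂_{k+1}) we obtain:

  H_0: rank C_0 − rank ∂_1 = 5 − 4 = 1, and the invariant factors of ∂_1 are all 1, so H_0 = Z.

H_0 ≅ Z.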